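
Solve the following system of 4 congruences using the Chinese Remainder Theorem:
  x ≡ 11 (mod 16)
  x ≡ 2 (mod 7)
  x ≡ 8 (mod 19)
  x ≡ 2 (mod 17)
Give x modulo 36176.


Product of moduli M = 16 · 7 · 19 · 17 = 36176.
Merge one congruence at a time:
  Start: x ≡ 11 (mod 16).
  Combine with x ≡ 2 (mod 7); new modulus lcm = 112.
    Write x = 11 + 16·t and substitute into x ≡ 2 (mod 7): 16·t ≡ 2 − 11 = -9 (mod 7).
    Reduce coefficients mod 7: 2·t ≡ 5 (mod 7).
    The inverse of 2 mod 7 is 4 (since 2·4 = 8 = 1·7 + 1), so t ≡ 4·5 = 20 ≡ 6 (mod 7).
    Then x = 11 + 16·6 = 107, valid modulo lcm(16, 7) = 112: x ≡ 107 (mod 112).
  Combine with x ≡ 8 (mod 19); new modulus lcm = 2128.
    Write x = 107 + 112·t and substitute into x ≡ 8 (mod 19): 112·t ≡ 8 − 107 = -99 (mod 19).
    Reduce coefficients mod 19: 17·t ≡ 15 (mod 19).
    The inverse of 17 mod 19 is 9 (since 17·9 = 153 = 8·19 + 1), so t ≡ 9·15 = 135 ≡ 2 (mod 19).
    Then x = 107 + 112·2 = 331, valid modulo lcm(112, 19) = 2128: x ≡ 331 (mod 2128).
  Combine with x ≡ 2 (mod 17); new modulus lcm = 36176.
    Write x = 331 + 2128·t and substitute into x ≡ 2 (mod 17): 2128·t ≡ 2 − 331 = -329 (mod 17).
    Reduce coefficients mod 17: 3·t ≡ 11 (mod 17).
    The inverse of 3 mod 17 is 6 (since 3·6 = 18 = 1·17 + 1), so t ≡ 6·11 = 66 ≡ 15 (mod 17).
    Then x = 331 + 2128·15 = 32251, valid modulo lcm(2128, 17) = 36176: x ≡ 32251 (mod 36176).
Verify against each original: 32251 mod 16 = 11, 32251 mod 7 = 2, 32251 mod 19 = 8, 32251 mod 17 = 2.

x ≡ 32251 (mod 36176).


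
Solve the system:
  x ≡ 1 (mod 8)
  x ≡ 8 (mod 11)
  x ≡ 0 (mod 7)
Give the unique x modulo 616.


Moduli 8, 11, 7 are pairwise coprime; by CRT there is a unique solution modulo M = 8 · 11 · 7 = 616.
Solve pairwise, accumulating the modulus:
  Start with x ≡ 1 (mod 8).
  Combine with x ≡ 8 (mod 11): since gcd(8, 11) = 1, we get a unique residue mod 88.
    Write x = 1 + 8·t and substitute into x ≡ 8 (mod 11): 8·t ≡ 8 − 1 = 7 (mod 11).
    The inverse of 8 mod 11 is 7 (since 8·7 = 56 = 5·11 + 1), so t ≡ 7·7 = 49 ≡ 5 (mod 11).
    Then x = 1 + 8·5 = 41, valid modulo lcm(8, 11) = 88: x ≡ 41 (mod 88).
  Combine with x ≡ 0 (mod 7): since gcd(88, 7) = 1, we get a unique residue mod 616.
    Write x = 41 + 88·t and substitute into x ≡ 0 (mod 7): 88·t ≡ 0 − 41 = -41 (mod 7).
    Reduce coefficients mod 7: 4·t ≡ 1 (mod 7).
    The inverse of 4 mod 7 is 2 (since 4·2 = 8 = 1·7 + 1), so t ≡ 2·1 = 2 ≡ 2 (mod 7).
    Then x = 41 + 88·2 = 217, valid modulo lcm(88, 7) = 616: x ≡ 217 (mod 616).
Verify: 217 mod 8 = 1 ✓, 217 mod 11 = 8 ✓, 217 mod 7 = 0 ✓.

x ≡ 217 (mod 616).


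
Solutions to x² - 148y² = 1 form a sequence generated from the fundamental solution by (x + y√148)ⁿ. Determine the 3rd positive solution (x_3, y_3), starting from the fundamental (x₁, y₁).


Step 1: Find the fundamental solution (x₁, y₁) of x² - 148y² = 1.
  Expand √148 as a continued fraction. a₀ = ⌊√148⌋ = 12; iterate m_{k+1} = d_k·a_k − m_k, d_{k+1} = (148 − m_{k+1}²)/d_k, a_{k+1} = ⌊(a₀ + m_{k+1})/d_{k+1}⌋ (starting m₀ = 0, d₀ = 1), with convergents p_k = a_k·p_{k-1} + p_{k-2}, q_k = a_k·q_{k-1} + q_{k-2} (p₋₁ = 1, q₋₁ = 0):
  k = 0: a₀ = 12; p₀/q₀ = 12/1; p₀² − 148·q₀² = 144 − 148 = -4.
  k = 1: m = 12, d = 4, a = ⌊(12 + 12)/4⌋ = 6; p/q = (6·12 + 1)/(6·1 + 0) = 73/6; p² − 148·q² = 5329 − 5328 = 1.
  The first convergent with p² − 148·q² = 1 gives the fundamental solution (x₁, y₁) = (73, 6).
Step 2: Apply the recurrence (x_{n+1}, y_{n+1}) = (x₁x_n + 148y₁y_n, x₁y_n + y₁x_n) repeatedly.
  From (x_1, y_1) = (73, 6): x_2 = 73·73 + 148·6·6 = 10657; y_2 = 73·6 + 6·73 = 876.
  From (x_2, y_2) = (10657, 876): x_3 = 73·10657 + 148·6·876 = 1555849; y_3 = 73·876 + 6·10657 = 127890.
Step 3: Verify x_3² - 148·y_3² = 2420666110801 - 2420666110800 = 1 (should be 1). ✓

(x_1, y_1) = (73, 6); (x_3, y_3) = (1555849, 127890).


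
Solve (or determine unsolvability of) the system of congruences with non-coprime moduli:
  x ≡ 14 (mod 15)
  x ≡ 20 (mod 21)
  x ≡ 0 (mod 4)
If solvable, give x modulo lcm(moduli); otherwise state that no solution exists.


Moduli 15, 21, 4 are not pairwise coprime, so CRT works modulo lcm(m_i) when all pairwise compatibility conditions hold.
Pairwise compatibility: gcd(m_i, m_j) must divide a_i - a_j for every pair.
Merge one congruence at a time:
  Start: x ≡ 14 (mod 15).
  Combine with x ≡ 20 (mod 21): gcd(15, 21) = 3; 20 - 14 = 6, which IS divisible by 3, so compatible.
    Write x = 14 + 15·t and substitute into x ≡ 20 (mod 21): 15·t ≡ 20 − 14 = 6 (mod 21).
    Divide the congruence (and modulus) by g = 3: 5·t ≡ 2 (mod 7).
    The inverse of 5 mod 7 is 3 (since 5·3 = 15 = 2·7 + 1), so t ≡ 3·2 = 6 ≡ 6 (mod 7).
    Then x = 14 + 15·6 = 104, valid modulo lcm(15, 21) = 105: x ≡ 104 (mod 105).
  Combine with x ≡ 0 (mod 4): gcd(105, 4) = 1; 0 - 104 = -104, which IS divisible by 1, so compatible.
    Write x = 104 + 105·t and substitute into x ≡ 0 (mod 4): 105·t ≡ 0 − 104 = -104 (mod 4).
    Reduce coefficients mod 4: 1·t ≡ 0 (mod 4).
    So t ≡ 0 (mod 4).
    Then x = 104 + 105·0 = 104, valid modulo lcm(105, 4) = 420: x ≡ 104 (mod 420).
Verify: 104 mod 15 = 14, 104 mod 21 = 20, 104 mod 4 = 0.

x ≡ 104 (mod 420).


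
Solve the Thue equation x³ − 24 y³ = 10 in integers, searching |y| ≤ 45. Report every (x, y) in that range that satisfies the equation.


The equation is x³ - 24y³ = 10. For fixed y, x³ = 24·y³ + 10, so a solution requires the RHS to be a perfect cube.
Strategy: iterate y from -45 to 45, compute RHS = 24·y³ + 10, and check whether it is a (positive or negative) perfect cube.
Check small values of y:
  y = 0: RHS = 10 is not a perfect cube.
  y = 1: RHS = 34 is not a perfect cube.
  y = -1: RHS = -14 is not a perfect cube.
  y = 2: RHS = 202 is not a perfect cube.
  y = -2: RHS = -182 is not a perfect cube.
  y = 3: RHS = 658 is not a perfect cube.
  y = -3: RHS = -638 is not a perfect cube.
Continuing the search up to |y| = 45 finds no solutions either.
No (x, y) in the scanned range satisfies the equation.

No integer solutions with |y| ≤ 45.


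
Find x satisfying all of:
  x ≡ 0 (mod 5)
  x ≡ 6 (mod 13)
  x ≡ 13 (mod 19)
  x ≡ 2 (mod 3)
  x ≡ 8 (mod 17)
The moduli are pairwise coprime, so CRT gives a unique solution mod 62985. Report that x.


Product of moduli M = 5 · 13 · 19 · 3 · 17 = 62985.
Merge one congruence at a time:
  Start: x ≡ 0 (mod 5).
  Combine with x ≡ 6 (mod 13); new modulus lcm = 65.
    Write x = 0 + 5·t and substitute into x ≡ 6 (mod 13): 5·t ≡ 6 − 0 = 6 (mod 13).
    The inverse of 5 mod 13 is 8 (since 5·8 = 40 = 3·13 + 1), so t ≡ 8·6 = 48 ≡ 9 (mod 13).
    Then x = 0 + 5·9 = 45, valid modulo lcm(5, 13) = 65: x ≡ 45 (mod 65).
  Combine with x ≡ 13 (mod 19); new modulus lcm = 1235.
    Write x = 45 + 65·t and substitute into x ≡ 13 (mod 19): 65·t ≡ 13 − 45 = -32 (mod 19).
    Reduce coefficients mod 19: 8·t ≡ 6 (mod 19).
    The inverse of 8 mod 19 is 12 (since 8·12 = 96 = 5·19 + 1), so t ≡ 12·6 = 72 ≡ 15 (mod 19).
    Then x = 45 + 65·15 = 1020, valid modulo lcm(65, 19) = 1235: x ≡ 1020 (mod 1235).
  Combine with x ≡ 2 (mod 3); new modulus lcm = 3705.
    Write x = 1020 + 1235·t and substitute into x ≡ 2 (mod 3): 1235·t ≡ 2 − 1020 = -1018 (mod 3).
    Reduce coefficients mod 3: 2·t ≡ 2 (mod 3).
    The inverse of 2 mod 3 is 2 (since 2·2 = 4 = 1·3 + 1), so t ≡ 2·2 = 4 ≡ 1 (mod 3).
    Then x = 1020 + 1235·1 = 2255, valid modulo lcm(1235, 3) = 3705: x ≡ 2255 (mod 3705).
  Combine with x ≡ 8 (mod 17); new modulus lcm = 62985.
    Write x = 2255 + 3705·t and substitute into x ≡ 8 (mod 17): 3705·t ≡ 8 − 2255 = -2247 (mod 17).
    Reduce coefficients mod 17: 16·t ≡ 14 (mod 17).
    The inverse of 16 mod 17 is 16 (since 16·16 = 256 = 15·17 + 1), so t ≡ 16·14 = 224 ≡ 3 (mod 17).
    Then x = 2255 + 3705·3 = 13370, valid modulo lcm(3705, 17) = 62985: x ≡ 13370 (mod 62985).
Verify against each original: 13370 mod 5 = 0, 13370 mod 13 = 6, 13370 mod 19 = 13, 13370 mod 3 = 2, 13370 mod 17 = 8.

x ≡ 13370 (mod 62985).


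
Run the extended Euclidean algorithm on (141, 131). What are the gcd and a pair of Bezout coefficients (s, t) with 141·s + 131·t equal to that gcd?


Euclidean algorithm on (141, 131) — divide until remainder is 0:
  141 = 1 · 131 + 10
  131 = 13 · 10 + 1
  10 = 10 · 1 + 0
gcd(141, 131) = 1.
Track Bezout coefficients alongside the remainders: start with r₀ = 141 = a·1 + b·0 (s = 1, t = 0) and r₁ = 131 = a·0 + b·1 (s = 0, t = 1); each new remainder r_{k+1} = r_{k-1} − q_k·r_k inherits s_{k+1} = s_{k-1} − q_k·s_k, t_{k+1} = t_{k-1} − q_k·t_k, so r_k = a·s_k + b·t_k at every step:
  q = 1: r = 10, s = 1 − 1·0 = 1, t = 0 − 1·1 = -1  (check: 141·1 + 131·(-1) = 10)
  q = 13: r = 1, s = 0 − 13·1 = -13, t = 1 − 13·(-1) = 14  (check: 141·(-13) + 131·14 = 1)
The row with r = 1 (the gcd) gives the Bezout coefficients s = -13, t = 14.
Result: 141 · (-13) + 131 · (14) = 1.

gcd(141, 131) = 1; s = -13, t = 14 (check: 141·(-13) + 131·14 = 1).


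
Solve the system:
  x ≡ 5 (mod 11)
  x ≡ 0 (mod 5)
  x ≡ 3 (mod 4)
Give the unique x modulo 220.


Moduli 11, 5, 4 are pairwise coprime; by CRT there is a unique solution modulo M = 11 · 5 · 4 = 220.
Solve pairwise, accumulating the modulus:
  Start with x ≡ 5 (mod 11).
  Combine with x ≡ 0 (mod 5): since gcd(11, 5) = 1, we get a unique residue mod 55.
    Write x = 5 + 11·t and substitute into x ≡ 0 (mod 5): 11·t ≡ 0 − 5 = -5 (mod 5).
    Reduce coefficients mod 5: 1·t ≡ 0 (mod 5).
    So t ≡ 0 (mod 5).
    Then x = 5 + 11·0 = 5, valid modulo lcm(11, 5) = 55: x ≡ 5 (mod 55).
  Combine with x ≡ 3 (mod 4): since gcd(55, 4) = 1, we get a unique residue mod 220.
    Write x = 5 + 55·t and substitute into x ≡ 3 (mod 4): 55·t ≡ 3 − 5 = -2 (mod 4).
    Reduce coefficients mod 4: 3·t ≡ 2 (mod 4).
    The inverse of 3 mod 4 is 3 (since 3·3 = 9 = 2·4 + 1), so t ≡ 3·2 = 6 ≡ 2 (mod 4).
    Then x = 5 + 55·2 = 115, valid modulo lcm(55, 4) = 220: x ≡ 115 (mod 220).
Verify: 115 mod 11 = 5 ✓, 115 mod 5 = 0 ✓, 115 mod 4 = 3 ✓.

x ≡ 115 (mod 220).


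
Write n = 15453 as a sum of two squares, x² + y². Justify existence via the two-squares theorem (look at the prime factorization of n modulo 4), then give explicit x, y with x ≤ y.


Step 1: Factor n = 15453 = 3^2 · 17 · 101.
Step 2: Check the mod-4 condition on each prime factor: 3 ≡ 3 (mod 4), exponent 2 (must be even); 17 ≡ 1 (mod 4), exponent 1; 101 ≡ 1 (mod 4), exponent 1.
All primes ≡ 3 (mod 4) appear to even exponent (or don't appear), so by the two-squares theorem n IS expressible as a sum of two squares.
Step 3: Build a representation. Group n = k² · m with k = 3 and m = 17 · 101 = 1717 (a product of primes ≡ 1 (mod 4)); a representation of m scales to one of n via (k·x)² + (k·y)² = k²(x² + y²). Each prime p ≡ 1 (mod 4) is itself a sum of two squares; find a² by testing p − a² for a perfect square:
  17: 17 − 1² = 16 = 4² ⇒ 17 = 1² + 4².
  101: 101 − 1² = 100 = 10² ⇒ 101 = 1² + 10².
  Combine using the Brahmagupta–Fibonacci identity (a² + b²)(c² + d²) = (ac − bd)² + (ad + bc)² = (ac + bd)² + (ad − bc)²:
  17 · 101 = 1717: from (1² + 4²)(1² + 10²), take (1·1 − 4·10, 1·10 + 4·1) = (1 − 40, 10 + 4) = (-39, 14); dropping signs (only squares matter) gives (39, 14); check 39² + 14² = 1521 + 196 = 1717 ✓.
  Scale by k = 3: (3·39, 3·14) = (117, 42).
Step 4: Order so x ≤ y and verify: 42² + 117² = 1764 + 13689 = 15453 = n. ✓

n = 15453 = 42² + 117² (one valid representation with x ≤ y).


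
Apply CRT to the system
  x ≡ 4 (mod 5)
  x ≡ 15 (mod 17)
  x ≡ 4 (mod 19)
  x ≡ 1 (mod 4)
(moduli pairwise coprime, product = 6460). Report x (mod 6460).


Product of moduli M = 5 · 17 · 19 · 4 = 6460.
Merge one congruence at a time:
  Start: x ≡ 4 (mod 5).
  Combine with x ≡ 15 (mod 17); new modulus lcm = 85.
    Write x = 4 + 5·t and substitute into x ≡ 15 (mod 17): 5·t ≡ 15 − 4 = 11 (mod 17).
    The inverse of 5 mod 17 is 7 (since 5·7 = 35 = 2·17 + 1), so t ≡ 7·11 = 77 ≡ 9 (mod 17).
    Then x = 4 + 5·9 = 49, valid modulo lcm(5, 17) = 85: x ≡ 49 (mod 85).
  Combine with x ≡ 4 (mod 19); new modulus lcm = 1615.
    Write x = 49 + 85·t and substitute into x ≡ 4 (mod 19): 85·t ≡ 4 − 49 = -45 (mod 19).
    Reduce coefficients mod 19: 9·t ≡ 12 (mod 19).
    The inverse of 9 mod 19 is 17 (since 9·17 = 153 = 8·19 + 1), so t ≡ 17·12 = 204 ≡ 14 (mod 19).
    Then x = 49 + 85·14 = 1239, valid modulo lcm(85, 19) = 1615: x ≡ 1239 (mod 1615).
  Combine with x ≡ 1 (mod 4); new modulus lcm = 6460.
    Write x = 1239 + 1615·t and substitute into x ≡ 1 (mod 4): 1615·t ≡ 1 − 1239 = -1238 (mod 4).
    Reduce coefficients mod 4: 3·t ≡ 2 (mod 4).
    The inverse of 3 mod 4 is 3 (since 3·3 = 9 = 2·4 + 1), so t ≡ 3·2 = 6 ≡ 2 (mod 4).
    Then x = 1239 + 1615·2 = 4469, valid modulo lcm(1615, 4) = 6460: x ≡ 4469 (mod 6460).
Verify against each original: 4469 mod 5 = 4, 4469 mod 17 = 15, 4469 mod 19 = 4, 4469 mod 4 = 1.

x ≡ 4469 (mod 6460).


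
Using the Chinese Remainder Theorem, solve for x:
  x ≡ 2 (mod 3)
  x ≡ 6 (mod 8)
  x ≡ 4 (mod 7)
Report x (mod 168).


Moduli 3, 8, 7 are pairwise coprime; by CRT there is a unique solution modulo M = 3 · 8 · 7 = 168.
Solve pairwise, accumulating the modulus:
  Start with x ≡ 2 (mod 3).
  Combine with x ≡ 6 (mod 8): since gcd(3, 8) = 1, we get a unique residue mod 24.
    Write x = 2 + 3·t and substitute into x ≡ 6 (mod 8): 3·t ≡ 6 − 2 = 4 (mod 8).
    The inverse of 3 mod 8 is 3 (since 3·3 = 9 = 1·8 + 1), so t ≡ 3·4 = 12 ≡ 4 (mod 8).
    Then x = 2 + 3·4 = 14, valid modulo lcm(3, 8) = 24: x ≡ 14 (mod 24).
  Combine with x ≡ 4 (mod 7): since gcd(24, 7) = 1, we get a unique residue mod 168.
    Write x = 14 + 24·t and substitute into x ≡ 4 (mod 7): 24·t ≡ 4 − 14 = -10 (mod 7).
    Reduce coefficients mod 7: 3·t ≡ 4 (mod 7).
    The inverse of 3 mod 7 is 5 (since 3·5 = 15 = 2·7 + 1), so t ≡ 5·4 = 20 ≡ 6 (mod 7).
    Then x = 14 + 24·6 = 158, valid modulo lcm(24, 7) = 168: x ≡ 158 (mod 168).
Verify: 158 mod 3 = 2 ✓, 158 mod 8 = 6 ✓, 158 mod 7 = 4 ✓.

x ≡ 158 (mod 168).


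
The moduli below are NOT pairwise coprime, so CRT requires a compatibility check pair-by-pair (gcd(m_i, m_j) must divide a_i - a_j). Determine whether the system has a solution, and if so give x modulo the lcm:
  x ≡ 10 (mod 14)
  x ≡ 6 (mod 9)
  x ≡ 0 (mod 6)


Moduli 14, 9, 6 are not pairwise coprime, so CRT works modulo lcm(m_i) when all pairwise compatibility conditions hold.
Pairwise compatibility: gcd(m_i, m_j) must divide a_i - a_j for every pair.
Merge one congruence at a time:
  Start: x ≡ 10 (mod 14).
  Combine with x ≡ 6 (mod 9): gcd(14, 9) = 1; 6 - 10 = -4, which IS divisible by 1, so compatible.
    Write x = 10 + 14·t and substitute into x ≡ 6 (mod 9): 14·t ≡ 6 − 10 = -4 (mod 9).
    Reduce coefficients mod 9: 5·t ≡ 5 (mod 9).
    The inverse of 5 mod 9 is 2 (since 5·2 = 10 = 1·9 + 1), so t ≡ 2·5 = 10 ≡ 1 (mod 9).
    Then x = 10 + 14·1 = 24, valid modulo lcm(14, 9) = 126: x ≡ 24 (mod 126).
  Combine with x ≡ 0 (mod 6): gcd(126, 6) = 6; 0 - 24 = -24, which IS divisible by 6, so compatible.
    Write x = 24 + 126·t and substitute into x ≡ 0 (mod 6): 126·t ≡ 0 − 24 = -24 (mod 6).
    Divide the congruence (and modulus) by g = 6: 21·t ≡ -4 (mod 1).
    Modulo 1 every t works; take t = 0.
    Then x = 24 + 126·0 = 24, valid modulo lcm(126, 6) = 126: x ≡ 24 (mod 126).
Verify: 24 mod 14 = 10, 24 mod 9 = 6, 24 mod 6 = 0.

x ≡ 24 (mod 126).


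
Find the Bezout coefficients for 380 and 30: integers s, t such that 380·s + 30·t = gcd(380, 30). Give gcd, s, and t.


Euclidean algorithm on (380, 30) — divide until remainder is 0:
  380 = 12 · 30 + 20
  30 = 1 · 20 + 10
  20 = 2 · 10 + 0
gcd(380, 30) = 10.
Track Bezout coefficients alongside the remainders: start with r₀ = 380 = a·1 + b·0 (s = 1, t = 0) and r₁ = 30 = a·0 + b·1 (s = 0, t = 1); each new remainder r_{k+1} = r_{k-1} − q_k·r_k inherits s_{k+1} = s_{k-1} − q_k·s_k, t_{k+1} = t_{k-1} − q_k·t_k, so r_k = a·s_k + b·t_k at every step:
  q = 12: r = 20, s = 1 − 12·0 = 1, t = 0 − 12·1 = -12  (check: 380·1 + 30·(-12) = 20)
  q = 1: r = 10, s = 0 − 1·1 = -1, t = 1 − 1·(-12) = 13  (check: 380·(-1) + 30·13 = 10)
The row with r = 10 (the gcd) gives the Bezout coefficients s = -1, t = 13.
Result: 380 · (-1) + 30 · (13) = 10.

gcd(380, 30) = 10; s = -1, t = 13 (check: 380·(-1) + 30·13 = 10).


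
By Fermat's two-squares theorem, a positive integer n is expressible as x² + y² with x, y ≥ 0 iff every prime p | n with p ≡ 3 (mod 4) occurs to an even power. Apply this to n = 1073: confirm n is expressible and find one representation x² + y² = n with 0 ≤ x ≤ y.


Step 1: Factor n = 1073 = 29 · 37.
Step 2: Check the mod-4 condition on each prime factor: 29 ≡ 1 (mod 4), exponent 1; 37 ≡ 1 (mod 4), exponent 1.
All primes ≡ 3 (mod 4) appear to even exponent (or don't appear), so by the two-squares theorem n IS expressible as a sum of two squares.
Step 3: Build a representation. Here n = 29 · 37 is a product of primes ≡ 1 (mod 4). Each prime p ≡ 1 (mod 4) is itself a sum of two squares; find a² by testing p − a² for a perfect square:
  29: 29 − 1² = 28, 29 − 2² = 25 = 5² ⇒ 29 = 2² + 5².
  37: 37 − 1² = 36 = 6² ⇒ 37 = 1² + 6².
  Combine using the Brahmagupta–Fibonacci identity (a² + b²)(c² + d²) = (ac − bd)² + (ad + bc)² = (ac + bd)² + (ad − bc)²:
  29 · 37 = 1073: from (2² + 5²)(1² + 6²), take (2·1 − 5·6, 2·6 + 5·1) = (2 − 30, 12 + 5) = (-28, 17); dropping signs (only squares matter) gives (28, 17); check 28² + 17² = 784 + 289 = 1073 ✓.
Step 4: Order so x ≤ y and verify: 17² + 28² = 289 + 784 = 1073 = n. ✓

n = 1073 = 17² + 28² (one valid representation with x ≤ y).


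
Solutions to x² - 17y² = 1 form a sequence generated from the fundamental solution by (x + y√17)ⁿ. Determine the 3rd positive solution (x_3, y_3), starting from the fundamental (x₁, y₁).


Step 1: Find the fundamental solution (x₁, y₁) of x² - 17y² = 1.
  Expand √17 as a continued fraction. a₀ = ⌊√17⌋ = 4; iterate m_{k+1} = d_k·a_k − m_k, d_{k+1} = (17 − m_{k+1}²)/d_k, a_{k+1} = ⌊(a₀ + m_{k+1})/d_{k+1}⌋ (starting m₀ = 0, d₀ = 1), with convergents p_k = a_k·p_{k-1} + p_{k-2}, q_k = a_k·q_{k-1} + q_{k-2} (p₋₁ = 1, q₋₁ = 0):
  k = 0: a₀ = 4; p₀/q₀ = 4/1; p₀² − 17·q₀² = 16 − 17 = -1.
  k = 1: m = 4, d = 1, a = ⌊(4 + 4)/1⌋ = 8; p/q = (8·4 + 1)/(8·1 + 0) = 33/8; p² − 17·q² = 1089 − 1088 = 1.
  The first convergent with p² − 17·q² = 1 gives the fundamental solution (x₁, y₁) = (33, 8).
Step 2: Apply the recurrence (x_{n+1}, y_{n+1}) = (x₁x_n + 17y₁y_n, x₁y_n + y₁x_n) repeatedly.
  From (x_1, y_1) = (33, 8): x_2 = 33·33 + 17·8·8 = 2177; y_2 = 33·8 + 8·33 = 528.
  From (x_2, y_2) = (2177, 528): x_3 = 33·2177 + 17·8·528 = 143649; y_3 = 33·528 + 8·2177 = 34840.
Step 3: Verify x_3² - 17·y_3² = 20635035201 - 20635035200 = 1 (should be 1). ✓

(x_1, y_1) = (33, 8); (x_3, y_3) = (143649, 34840).


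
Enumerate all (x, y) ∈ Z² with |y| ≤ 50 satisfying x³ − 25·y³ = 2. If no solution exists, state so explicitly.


The equation is x³ - 25y³ = 2. For fixed y, x³ = 25·y³ + 2, so a solution requires the RHS to be a perfect cube.
Strategy: iterate y from -50 to 50, compute RHS = 25·y³ + 2, and check whether it is a (positive or negative) perfect cube.
Check small values of y:
  y = 0: RHS = 2 is not a perfect cube.
  y = 1: RHS = 27 = (3)³ ⇒ x = 3 works.
  y = -1: RHS = -23 is not a perfect cube.
  y = 2: RHS = 202 is not a perfect cube.
  y = -2: RHS = -198 is not a perfect cube.
  y = 3: RHS = 677 is not a perfect cube.
  y = -3: RHS = -673 is not a perfect cube.
Continuing the search up to |y| = 50 finds no further solutions beyond those listed.
Collected solutions: (3, 1).

Solutions (with |y| ≤ 50): (3, 1).


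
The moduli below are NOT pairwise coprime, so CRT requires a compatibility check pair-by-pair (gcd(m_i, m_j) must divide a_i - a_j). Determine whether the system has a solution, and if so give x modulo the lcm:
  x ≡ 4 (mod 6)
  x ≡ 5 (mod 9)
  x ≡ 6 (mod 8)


Moduli 6, 9, 8 are not pairwise coprime, so CRT works modulo lcm(m_i) when all pairwise compatibility conditions hold.
Pairwise compatibility: gcd(m_i, m_j) must divide a_i - a_j for every pair.
Merge one congruence at a time:
  Start: x ≡ 4 (mod 6).
  Combine with x ≡ 5 (mod 9): gcd(6, 9) = 3, and 5 - 4 = 1 is NOT divisible by 3.
    ⇒ system is inconsistent (no integer solution).

No solution (the system is inconsistent).


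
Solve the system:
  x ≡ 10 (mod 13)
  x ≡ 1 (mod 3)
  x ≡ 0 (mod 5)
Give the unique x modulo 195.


Moduli 13, 3, 5 are pairwise coprime; by CRT there is a unique solution modulo M = 13 · 3 · 5 = 195.
Solve pairwise, accumulating the modulus:
  Start with x ≡ 10 (mod 13).
  Combine with x ≡ 1 (mod 3): since gcd(13, 3) = 1, we get a unique residue mod 39.
    Write x = 10 + 13·t and substitute into x ≡ 1 (mod 3): 13·t ≡ 1 − 10 = -9 (mod 3).
    Reduce coefficients mod 3: 1·t ≡ 0 (mod 3).
    So t ≡ 0 (mod 3).
    Then x = 10 + 13·0 = 10, valid modulo lcm(13, 3) = 39: x ≡ 10 (mod 39).
  Combine with x ≡ 0 (mod 5): since gcd(39, 5) = 1, we get a unique residue mod 195.
    Write x = 10 + 39·t and substitute into x ≡ 0 (mod 5): 39·t ≡ 0 − 10 = -10 (mod 5).
    Reduce coefficients mod 5: 4·t ≡ 0 (mod 5).
    The inverse of 4 mod 5 is 4 (since 4·4 = 16 = 3·5 + 1), so t ≡ 4·0 = 0 ≡ 0 (mod 5).
    Then x = 10 + 39·0 = 10, valid modulo lcm(39, 5) = 195: x ≡ 10 (mod 195).
Verify: 10 mod 13 = 10 ✓, 10 mod 3 = 1 ✓, 10 mod 5 = 0 ✓.

x ≡ 10 (mod 195).


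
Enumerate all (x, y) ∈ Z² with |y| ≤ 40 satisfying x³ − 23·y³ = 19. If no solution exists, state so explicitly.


The equation is x³ - 23y³ = 19. For fixed y, x³ = 23·y³ + 19, so a solution requires the RHS to be a perfect cube.
Strategy: iterate y from -40 to 40, compute RHS = 23·y³ + 19, and check whether it is a (positive or negative) perfect cube.
Check small values of y:
  y = 0: RHS = 19 is not a perfect cube.
  y = 1: RHS = 42 is not a perfect cube.
  y = -1: RHS = -4 is not a perfect cube.
  y = 2: RHS = 203 is not a perfect cube.
  y = -2: RHS = -165 is not a perfect cube.
  y = 3: RHS = 640 is not a perfect cube.
  y = -3: RHS = -602 is not a perfect cube.
Continuing the search up to |y| = 40 finds no solutions either.
No (x, y) in the scanned range satisfies the equation.

No integer solutions with |y| ≤ 40.


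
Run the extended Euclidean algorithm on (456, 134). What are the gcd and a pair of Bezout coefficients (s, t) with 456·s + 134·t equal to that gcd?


Euclidean algorithm on (456, 134) — divide until remainder is 0:
  456 = 3 · 134 + 54
  134 = 2 · 54 + 26
  54 = 2 · 26 + 2
  26 = 13 · 2 + 0
gcd(456, 134) = 2.
Track Bezout coefficients alongside the remainders: start with r₀ = 456 = a·1 + b·0 (s = 1, t = 0) and r₁ = 134 = a·0 + b·1 (s = 0, t = 1); each new remainder r_{k+1} = r_{k-1} − q_k·r_k inherits s_{k+1} = s_{k-1} − q_k·s_k, t_{k+1} = t_{k-1} − q_k·t_k, so r_k = a·s_k + b·t_k at every step:
  q = 3: r = 54, s = 1 − 3·0 = 1, t = 0 − 3·1 = -3  (check: 456·1 + 134·(-3) = 54)
  q = 2: r = 26, s = 0 − 2·1 = -2, t = 1 − 2·(-3) = 7  (check: 456·(-2) + 134·7 = 26)
  q = 2: r = 2, s = 1 − 2·(-2) = 5, t = -3 − 2·7 = -17  (check: 456·5 + 134·(-17) = 2)
The row with r = 2 (the gcd) gives the Bezout coefficients s = 5, t = -17.
Result: 456 · (5) + 134 · (-17) = 2.

gcd(456, 134) = 2; s = 5, t = -17 (check: 456·5 + 134·(-17) = 2).


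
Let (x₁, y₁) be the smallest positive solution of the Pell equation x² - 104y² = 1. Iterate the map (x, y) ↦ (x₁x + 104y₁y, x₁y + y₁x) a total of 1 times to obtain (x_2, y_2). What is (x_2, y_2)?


Step 1: Find the fundamental solution (x₁, y₁) of x² - 104y² = 1.
  Expand √104 as a continued fraction. a₀ = ⌊√104⌋ = 10; iterate m_{k+1} = d_k·a_k − m_k, d_{k+1} = (104 − m_{k+1}²)/d_k, a_{k+1} = ⌊(a₀ + m_{k+1})/d_{k+1}⌋ (starting m₀ = 0, d₀ = 1), with convergents p_k = a_k·p_{k-1} + p_{k-2}, q_k = a_k·q_{k-1} + q_{k-2} (p₋₁ = 1, q₋₁ = 0):
  k = 0: a₀ = 10; p₀/q₀ = 10/1; p₀² − 104·q₀² = 100 − 104 = -4.
  k = 1: m = 10, d = 4, a = ⌊(10 + 10)/4⌋ = 5; p/q = (5·10 + 1)/(5·1 + 0) = 51/5; p² − 104·q² = 2601 − 2600 = 1.
  The first convergent with p² − 104·q² = 1 gives the fundamental solution (x₁, y₁) = (51, 5).
Step 2: Apply the recurrence (x_{n+1}, y_{n+1}) = (x₁x_n + 104y₁y_n, x₁y_n + y₁x_n) repeatedly.
  From (x_1, y_1) = (51, 5): x_2 = 51·51 + 104·5·5 = 5201; y_2 = 51·5 + 5·51 = 510.
Step 3: Verify x_2² - 104·y_2² = 27050401 - 27050400 = 1 (should be 1). ✓

(x_1, y_1) = (51, 5); (x_2, y_2) = (5201, 510).


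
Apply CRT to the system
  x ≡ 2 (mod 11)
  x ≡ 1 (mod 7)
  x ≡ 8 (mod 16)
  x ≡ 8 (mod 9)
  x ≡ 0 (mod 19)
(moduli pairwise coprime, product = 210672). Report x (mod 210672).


Product of moduli M = 11 · 7 · 16 · 9 · 19 = 210672.
Merge one congruence at a time:
  Start: x ≡ 2 (mod 11).
  Combine with x ≡ 1 (mod 7); new modulus lcm = 77.
    Write x = 2 + 11·t and substitute into x ≡ 1 (mod 7): 11·t ≡ 1 − 2 = -1 (mod 7).
    Reduce coefficients mod 7: 4·t ≡ 6 (mod 7).
    The inverse of 4 mod 7 is 2 (since 4·2 = 8 = 1·7 + 1), so t ≡ 2·6 = 12 ≡ 5 (mod 7).
    Then x = 2 + 11·5 = 57, valid modulo lcm(11, 7) = 77: x ≡ 57 (mod 77).
  Combine with x ≡ 8 (mod 16); new modulus lcm = 1232.
    Write x = 57 + 77·t and substitute into x ≡ 8 (mod 16): 77·t ≡ 8 − 57 = -49 (mod 16).
    Reduce coefficients mod 16: 13·t ≡ 15 (mod 16).
    The inverse of 13 mod 16 is 5 (since 13·5 = 65 = 4·16 + 1), so t ≡ 5·15 = 75 ≡ 11 (mod 16).
    Then x = 57 + 77·11 = 904, valid modulo lcm(77, 16) = 1232: x ≡ 904 (mod 1232).
  Combine with x ≡ 8 (mod 9); new modulus lcm = 11088.
    Write x = 904 + 1232·t and substitute into x ≡ 8 (mod 9): 1232·t ≡ 8 − 904 = -896 (mod 9).
    Reduce coefficients mod 9: 8·t ≡ 4 (mod 9).
    The inverse of 8 mod 9 is 8 (since 8·8 = 64 = 7·9 + 1), so t ≡ 8·4 = 32 ≡ 5 (mod 9).
    Then x = 904 + 1232·5 = 7064, valid modulo lcm(1232, 9) = 11088: x ≡ 7064 (mod 11088).
  Combine with x ≡ 0 (mod 19); new modulus lcm = 210672.
    Write x = 7064 + 11088·t and substitute into x ≡ 0 (mod 19): 11088·t ≡ 0 − 7064 = -7064 (mod 19).
    Reduce coefficients mod 19: 11·t ≡ 4 (mod 19).
    The inverse of 11 mod 19 is 7 (since 11·7 = 77 = 4·19 + 1), so t ≡ 7·4 = 28 ≡ 9 (mod 19).
    Then x = 7064 + 11088·9 = 106856, valid modulo lcm(11088, 19) = 210672: x ≡ 106856 (mod 210672).
Verify against each original: 106856 mod 11 = 2, 106856 mod 7 = 1, 106856 mod 16 = 8, 106856 mod 9 = 8, 106856 mod 19 = 0.

x ≡ 106856 (mod 210672).


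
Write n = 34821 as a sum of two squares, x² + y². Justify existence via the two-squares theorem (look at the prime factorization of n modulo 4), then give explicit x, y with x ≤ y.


Step 1: Factor n = 34821 = 3^2 · 53 · 73.
Step 2: Check the mod-4 condition on each prime factor: 3 ≡ 3 (mod 4), exponent 2 (must be even); 53 ≡ 1 (mod 4), exponent 1; 73 ≡ 1 (mod 4), exponent 1.
All primes ≡ 3 (mod 4) appear to even exponent (or don't appear), so by the two-squares theorem n IS expressible as a sum of two squares.
Step 3: Build a representation. Group n = k² · m with k = 3 and m = 53 · 73 = 3869 (a product of primes ≡ 1 (mod 4)); a representation of m scales to one of n via (k·x)² + (k·y)² = k²(x² + y²). Each prime p ≡ 1 (mod 4) is itself a sum of two squares; find a² by testing p − a² for a perfect square:
  53: 53 − 1² = 52, 53 − 2² = 49 = 7² ⇒ 53 = 2² + 7².
  73: 73 − 1² = 72, 73 − 2² = 69, 73 − 3² = 64 = 8² ⇒ 73 = 3² + 8².
  Combine using the Brahmagupta–Fibonacci identity (a² + b²)(c² + d²) = (ac − bd)² + (ad + bc)² = (ac + bd)² + (ad − bc)²:
  53 · 73 = 3869: from (2² + 7²)(3² + 8²), take (2·3 − 7·8, 2·8 + 7·3) = (6 − 56, 16 + 21) = (-50, 37); dropping signs (only squares matter) gives (50, 37); check 50² + 37² = 2500 + 1369 = 3869 ✓.
  Scale by k = 3: (3·50, 3·37) = (150, 111).
Step 4: Order so x ≤ y and verify: 111² + 150² = 12321 + 22500 = 34821 = n. ✓

n = 34821 = 111² + 150² (one valid representation with x ≤ y).


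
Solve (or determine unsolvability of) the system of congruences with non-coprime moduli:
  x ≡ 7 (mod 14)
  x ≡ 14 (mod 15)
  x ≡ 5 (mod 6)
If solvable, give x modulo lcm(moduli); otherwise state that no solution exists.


Moduli 14, 15, 6 are not pairwise coprime, so CRT works modulo lcm(m_i) when all pairwise compatibility conditions hold.
Pairwise compatibility: gcd(m_i, m_j) must divide a_i - a_j for every pair.
Merge one congruence at a time:
  Start: x ≡ 7 (mod 14).
  Combine with x ≡ 14 (mod 15): gcd(14, 15) = 1; 14 - 7 = 7, which IS divisible by 1, so compatible.
    Write x = 7 + 14·t and substitute into x ≡ 14 (mod 15): 14·t ≡ 14 − 7 = 7 (mod 15).
    The inverse of 14 mod 15 is 14 (since 14·14 = 196 = 13·15 + 1), so t ≡ 14·7 = 98 ≡ 8 (mod 15).
    Then x = 7 + 14·8 = 119, valid modulo lcm(14, 15) = 210: x ≡ 119 (mod 210).
  Combine with x ≡ 5 (mod 6): gcd(210, 6) = 6; 5 - 119 = -114, which IS divisible by 6, so compatible.
    Write x = 119 + 210·t and substitute into x ≡ 5 (mod 6): 210·t ≡ 5 − 119 = -114 (mod 6).
    Divide the congruence (and modulus) by g = 6: 35·t ≡ -19 (mod 1).
    Modulo 1 every t works; take t = 0.
    Then x = 119 + 210·0 = 119, valid modulo lcm(210, 6) = 210: x ≡ 119 (mod 210).
Verify: 119 mod 14 = 7, 119 mod 15 = 14, 119 mod 6 = 5.

x ≡ 119 (mod 210).


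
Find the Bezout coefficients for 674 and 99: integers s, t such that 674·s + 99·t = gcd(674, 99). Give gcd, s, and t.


Euclidean algorithm on (674, 99) — divide until remainder is 0:
  674 = 6 · 99 + 80
  99 = 1 · 80 + 19
  80 = 4 · 19 + 4
  19 = 4 · 4 + 3
  4 = 1 · 3 + 1
  3 = 3 · 1 + 0
gcd(674, 99) = 1.
Track Bezout coefficients alongside the remainders: start with r₀ = 674 = a·1 + b·0 (s = 1, t = 0) and r₁ = 99 = a·0 + b·1 (s = 0, t = 1); each new remainder r_{k+1} = r_{k-1} − q_k·r_k inherits s_{k+1} = s_{k-1} − q_k·s_k, t_{k+1} = t_{k-1} − q_k·t_k, so r_k = a·s_k + b·t_k at every step:
  q = 6: r = 80, s = 1 − 6·0 = 1, t = 0 − 6·1 = -6  (check: 674·1 + 99·(-6) = 80)
  q = 1: r = 19, s = 0 − 1·1 = -1, t = 1 − 1·(-6) = 7  (check: 674·(-1) + 99·7 = 19)
  q = 4: r = 4, s = 1 − 4·(-1) = 5, t = -6 − 4·7 = -34  (check: 674·5 + 99·(-34) = 4)
  q = 4: r = 3, s = -1 − 4·5 = -21, t = 7 − 4·(-34) = 143  (check: 674·(-21) + 99·143 = 3)
  q = 1: r = 1, s = 5 − 1·(-21) = 26, t = -34 − 1·143 = -177  (check: 674·26 + 99·(-177) = 1)
The row with r = 1 (the gcd) gives the Bezout coefficients s = 26, t = -177.
Result: 674 · (26) + 99 · (-177) = 1.

gcd(674, 99) = 1; s = 26, t = -177 (check: 674·26 + 99·(-177) = 1).


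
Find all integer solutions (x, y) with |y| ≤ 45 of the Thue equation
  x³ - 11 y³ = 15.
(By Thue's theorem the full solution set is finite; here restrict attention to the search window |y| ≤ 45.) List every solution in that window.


The equation is x³ - 11y³ = 15. For fixed y, x³ = 11·y³ + 15, so a solution requires the RHS to be a perfect cube.
Strategy: iterate y from -45 to 45, compute RHS = 11·y³ + 15, and check whether it is a (positive or negative) perfect cube.
Check small values of y:
  y = 0: RHS = 15 is not a perfect cube.
  y = 1: RHS = 26 is not a perfect cube.
  y = -1: RHS = 4 is not a perfect cube.
  y = 2: RHS = 103 is not a perfect cube.
  y = -2: RHS = -73 is not a perfect cube.
  y = 3: RHS = 312 is not a perfect cube.
  y = -3: RHS = -282 is not a perfect cube.
Continuing the search up to |y| = 45 finds no solutions either.
No (x, y) in the scanned range satisfies the equation.

No integer solutions with |y| ≤ 45.


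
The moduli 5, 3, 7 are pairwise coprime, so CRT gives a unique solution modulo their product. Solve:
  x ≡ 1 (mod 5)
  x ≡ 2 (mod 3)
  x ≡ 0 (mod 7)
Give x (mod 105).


Moduli 5, 3, 7 are pairwise coprime; by CRT there is a unique solution modulo M = 5 · 3 · 7 = 105.
Solve pairwise, accumulating the modulus:
  Start with x ≡ 1 (mod 5).
  Combine with x ≡ 2 (mod 3): since gcd(5, 3) = 1, we get a unique residue mod 15.
    Write x = 1 + 5·t and substitute into x ≡ 2 (mod 3): 5·t ≡ 2 − 1 = 1 (mod 3).
    Reduce coefficients mod 3: 2·t ≡ 1 (mod 3).
    The inverse of 2 mod 3 is 2 (since 2·2 = 4 = 1·3 + 1), so t ≡ 2·1 = 2 ≡ 2 (mod 3).
    Then x = 1 + 5·2 = 11, valid modulo lcm(5, 3) = 15: x ≡ 11 (mod 15).
  Combine with x ≡ 0 (mod 7): since gcd(15, 7) = 1, we get a unique residue mod 105.
    Write x = 11 + 15·t and substitute into x ≡ 0 (mod 7): 15·t ≡ 0 − 11 = -11 (mod 7).
    Reduce coefficients mod 7: 1·t ≡ 3 (mod 7).
    So t ≡ 3 (mod 7).
    Then x = 11 + 15·3 = 56, valid modulo lcm(15, 7) = 105: x ≡ 56 (mod 105).
Verify: 56 mod 5 = 1 ✓, 56 mod 3 = 2 ✓, 56 mod 7 = 0 ✓.

x ≡ 56 (mod 105).


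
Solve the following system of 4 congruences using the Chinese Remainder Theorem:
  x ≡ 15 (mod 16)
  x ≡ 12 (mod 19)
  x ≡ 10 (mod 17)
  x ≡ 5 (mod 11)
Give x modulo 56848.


Product of moduli M = 16 · 19 · 17 · 11 = 56848.
Merge one congruence at a time:
  Start: x ≡ 15 (mod 16).
  Combine with x ≡ 12 (mod 19); new modulus lcm = 304.
    Write x = 15 + 16·t and substitute into x ≡ 12 (mod 19): 16·t ≡ 12 − 15 = -3 (mod 19).
    Reduce coefficients mod 19: 16·t ≡ 16 (mod 19).
    The inverse of 16 mod 19 is 6 (since 16·6 = 96 = 5·19 + 1), so t ≡ 6·16 = 96 ≡ 1 (mod 19).
    Then x = 15 + 16·1 = 31, valid modulo lcm(16, 19) = 304: x ≡ 31 (mod 304).
  Combine with x ≡ 10 (mod 17); new modulus lcm = 5168.
    Write x = 31 + 304·t and substitute into x ≡ 10 (mod 17): 304·t ≡ 10 − 31 = -21 (mod 17).
    Reduce coefficients mod 17: 15·t ≡ 13 (mod 17).
    The inverse of 15 mod 17 is 8 (since 15·8 = 120 = 7·17 + 1), so t ≡ 8·13 = 104 ≡ 2 (mod 17).
    Then x = 31 + 304·2 = 639, valid modulo lcm(304, 17) = 5168: x ≡ 639 (mod 5168).
  Combine with x ≡ 5 (mod 11); new modulus lcm = 56848.
    Write x = 639 + 5168·t and substitute into x ≡ 5 (mod 11): 5168·t ≡ 5 − 639 = -634 (mod 11).
    Reduce coefficients mod 11: 9·t ≡ 4 (mod 11).
    The inverse of 9 mod 11 is 5 (since 9·5 = 45 = 4·11 + 1), so t ≡ 5·4 = 20 ≡ 9 (mod 11).
    Then x = 639 + 5168·9 = 47151, valid modulo lcm(5168, 11) = 56848: x ≡ 47151 (mod 56848).
Verify against each original: 47151 mod 16 = 15, 47151 mod 19 = 12, 47151 mod 17 = 10, 47151 mod 11 = 5.

x ≡ 47151 (mod 56848).


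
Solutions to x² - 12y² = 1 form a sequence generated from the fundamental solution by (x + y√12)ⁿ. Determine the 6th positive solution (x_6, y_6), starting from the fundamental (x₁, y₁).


Step 1: Find the fundamental solution (x₁, y₁) of x² - 12y² = 1.
  Expand √12 as a continued fraction. a₀ = ⌊√12⌋ = 3; iterate m_{k+1} = d_k·a_k − m_k, d_{k+1} = (12 − m_{k+1}²)/d_k, a_{k+1} = ⌊(a₀ + m_{k+1})/d_{k+1}⌋ (starting m₀ = 0, d₀ = 1), with convergents p_k = a_k·p_{k-1} + p_{k-2}, q_k = a_k·q_{k-1} + q_{k-2} (p₋₁ = 1, q₋₁ = 0):
  k = 0: a₀ = 3; p₀/q₀ = 3/1; p₀² − 12·q₀² = 9 − 12 = -3.
  k = 1: m = 3, d = 3, a = ⌊(3 + 3)/3⌋ = 2; p/q = (2·3 + 1)/(2·1 + 0) = 7/2; p² − 12·q² = 49 − 48 = 1.
  The first convergent with p² − 12·q² = 1 gives the fundamental solution (x₁, y₁) = (7, 2).
Step 2: Apply the recurrence (x_{n+1}, y_{n+1}) = (x₁x_n + 12y₁y_n, x₁y_n + y₁x_n) repeatedly.
  From (x_1, y_1) = (7, 2): x_2 = 7·7 + 12·2·2 = 97; y_2 = 7·2 + 2·7 = 28.
  From (x_2, y_2) = (97, 28): x_3 = 7·97 + 12·2·28 = 1351; y_3 = 7·28 + 2·97 = 390.
  From (x_3, y_3) = (1351, 390): x_4 = 7·1351 + 12·2·390 = 18817; y_4 = 7·390 + 2·1351 = 5432.
  From (x_4, y_4) = (18817, 5432): x_5 = 7·18817 + 12·2·5432 = 262087; y_5 = 7·5432 + 2·18817 = 75658.
  From (x_5, y_5) = (262087, 75658): x_6 = 7·262087 + 12·2·75658 = 3650401; y_6 = 7·75658 + 2·262087 = 1053780.
Step 3: Verify x_6² - 12·y_6² = 13325427460801 - 13325427460800 = 1 (should be 1). ✓

(x_1, y_1) = (7, 2); (x_6, y_6) = (3650401, 1053780).


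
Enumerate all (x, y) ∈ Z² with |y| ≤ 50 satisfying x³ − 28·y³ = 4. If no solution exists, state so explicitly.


The equation is x³ - 28y³ = 4. For fixed y, x³ = 28·y³ + 4, so a solution requires the RHS to be a perfect cube.
Strategy: iterate y from -50 to 50, compute RHS = 28·y³ + 4, and check whether it is a (positive or negative) perfect cube.
Check small values of y:
  y = 0: RHS = 4 is not a perfect cube.
  y = 1: RHS = 32 is not a perfect cube.
  y = -1: RHS = -24 is not a perfect cube.
  y = 2: RHS = 228 is not a perfect cube.
  y = -2: RHS = -220 is not a perfect cube.
  y = 3: RHS = 760 is not a perfect cube.
  y = -3: RHS = -752 is not a perfect cube.
Continuing the search up to |y| = 50 finds no solutions either.
No (x, y) in the scanned range satisfies the equation.

No integer solutions with |y| ≤ 50.


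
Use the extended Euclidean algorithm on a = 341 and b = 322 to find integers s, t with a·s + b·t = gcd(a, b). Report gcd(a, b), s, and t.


Euclidean algorithm on (341, 322) — divide until remainder is 0:
  341 = 1 · 322 + 19
  322 = 16 · 19 + 18
  19 = 1 · 18 + 1
  18 = 18 · 1 + 0
gcd(341, 322) = 1.
Track Bezout coefficients alongside the remainders: start with r₀ = 341 = a·1 + b·0 (s = 1, t = 0) and r₁ = 322 = a·0 + b·1 (s = 0, t = 1); each new remainder r_{k+1} = r_{k-1} − q_k·r_k inherits s_{k+1} = s_{k-1} − q_k·s_k, t_{k+1} = t_{k-1} − q_k·t_k, so r_k = a·s_k + b·t_k at every step:
  q = 1: r = 19, s = 1 − 1·0 = 1, t = 0 − 1·1 = -1  (check: 341·1 + 322·(-1) = 19)
  q = 16: r = 18, s = 0 − 16·1 = -16, t = 1 − 16·(-1) = 17  (check: 341·(-16) + 322·17 = 18)
  q = 1: r = 1, s = 1 − 1·(-16) = 17, t = -1 − 1·17 = -18  (check: 341·17 + 322·(-18) = 1)
The row with r = 1 (the gcd) gives the Bezout coefficients s = 17, t = -18.
Result: 341 · (17) + 322 · (-18) = 1.

gcd(341, 322) = 1; s = 17, t = -18 (check: 341·17 + 322·(-18) = 1).


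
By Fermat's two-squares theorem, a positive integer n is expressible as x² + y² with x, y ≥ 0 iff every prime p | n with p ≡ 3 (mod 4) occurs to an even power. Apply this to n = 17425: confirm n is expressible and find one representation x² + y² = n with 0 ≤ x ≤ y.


Step 1: Factor n = 17425 = 5^2 · 17 · 41.
Step 2: Check the mod-4 condition on each prime factor: 5 ≡ 1 (mod 4), exponent 2; 17 ≡ 1 (mod 4), exponent 1; 41 ≡ 1 (mod 4), exponent 1.
All primes ≡ 3 (mod 4) appear to even exponent (or don't appear), so by the two-squares theorem n IS expressible as a sum of two squares.
Step 3: Build a representation. Group n = k² · m with k = 5 and m = 17 · 41 = 697 (a product of primes ≡ 1 (mod 4)); a representation of m scales to one of n via (k·x)² + (k·y)² = k²(x² + y²). Each prime p ≡ 1 (mod 4) is itself a sum of two squares; find a² by testing p − a² for a perfect square:
  17: 17 − 1² = 16 = 4² ⇒ 17 = 1² + 4².
  41: 41 − 1² = 40, 41 − 2² = 37, 41 − 3² = 32, 41 − 4² = 25 = 5² ⇒ 41 = 4² + 5².
  Combine using the Brahmagupta–Fibonacci identity (a² + b²)(c² + d²) = (ac − bd)² + (ad + bc)² = (ac + bd)² + (ad − bc)²:
  17 · 41 = 697: from (1² + 4²)(4² + 5²), take (1·4 − 4·5, 1·5 + 4·4) = (4 − 20, 5 + 16) = (-16, 21); dropping signs (only squares matter) gives (16, 21); check 16² + 21² = 256 + 441 = 697 ✓.
  Scale by k = 5: (5·16, 5·21) = (80, 105).
Step 4: Order so x ≤ y and verify: 80² + 105² = 6400 + 11025 = 17425 = n. ✓

n = 17425 = 80² + 105² (one valid representation with x ≤ y).
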